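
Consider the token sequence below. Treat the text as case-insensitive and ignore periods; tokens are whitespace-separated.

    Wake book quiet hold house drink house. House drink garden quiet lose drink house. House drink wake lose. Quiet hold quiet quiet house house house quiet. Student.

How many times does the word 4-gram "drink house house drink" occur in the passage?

Scanning the 24 overlapping 4-gram windows for "drink house house drink":
  position 6–9: drink house house drink
  position 13–16: drink house house drink

2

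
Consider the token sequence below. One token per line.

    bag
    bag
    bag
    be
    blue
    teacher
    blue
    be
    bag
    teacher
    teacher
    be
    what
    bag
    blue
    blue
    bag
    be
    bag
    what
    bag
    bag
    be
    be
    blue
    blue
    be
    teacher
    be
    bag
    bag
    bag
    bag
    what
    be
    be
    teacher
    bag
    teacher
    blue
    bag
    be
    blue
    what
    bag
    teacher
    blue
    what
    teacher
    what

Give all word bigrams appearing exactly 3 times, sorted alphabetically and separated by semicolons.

Bigram counts meeting the condition (exactly 3 times):
  bag teacher: 3
  be bag: 3
  be blue: 3
  teacher blue: 3
  what bag: 3

bag teacher; be bag; be blue; teacher blue; what bag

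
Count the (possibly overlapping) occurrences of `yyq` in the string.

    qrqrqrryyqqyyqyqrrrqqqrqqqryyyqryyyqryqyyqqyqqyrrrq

5

Sliding a length-3 window over the 51 characters (49 positions):
  position 8–10: yyq
  position 12–14: yyq
  position 29–31: yyq
  position 34–36: yyq
  position 40–42: yyq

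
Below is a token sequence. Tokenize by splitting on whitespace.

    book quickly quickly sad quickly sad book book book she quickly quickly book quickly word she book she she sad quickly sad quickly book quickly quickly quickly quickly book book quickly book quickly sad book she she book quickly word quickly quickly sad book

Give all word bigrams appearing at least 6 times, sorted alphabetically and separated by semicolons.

book quickly; quickly quickly

Bigram counts meeting the condition (at least 6 times):
  book quickly: 6
  quickly quickly: 6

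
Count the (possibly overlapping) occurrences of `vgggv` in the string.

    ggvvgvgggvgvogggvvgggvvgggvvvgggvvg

Sliding a length-5 window over the 35 characters (31 positions):
  position 6–10: vgggv
  position 18–22: vgggv
  position 23–27: vgggv
  position 29–33: vgggv

4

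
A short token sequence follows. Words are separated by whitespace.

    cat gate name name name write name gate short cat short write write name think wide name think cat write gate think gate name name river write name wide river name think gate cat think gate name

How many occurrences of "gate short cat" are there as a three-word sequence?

1

Scanning the 35 overlapping trigram windows for "gate short cat":
  position 8–10: gate short cat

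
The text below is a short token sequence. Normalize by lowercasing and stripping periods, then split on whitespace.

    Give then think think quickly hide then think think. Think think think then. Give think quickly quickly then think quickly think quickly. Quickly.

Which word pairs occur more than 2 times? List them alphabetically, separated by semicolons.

Bigram counts meeting the condition (more than 2 times):
  then think: 3
  think quickly: 4
  think think: 5

then think; think quickly; think think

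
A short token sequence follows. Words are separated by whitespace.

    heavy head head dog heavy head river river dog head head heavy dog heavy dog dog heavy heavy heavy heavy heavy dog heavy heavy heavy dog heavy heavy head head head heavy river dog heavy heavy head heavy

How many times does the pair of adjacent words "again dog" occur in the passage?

Scanning the 37 overlapping bigram windows for "again dog":
  (none found)

0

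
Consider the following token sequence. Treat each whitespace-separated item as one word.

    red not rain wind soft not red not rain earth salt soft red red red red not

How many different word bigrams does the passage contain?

17 tokens → 16 bigram windows in total.
Repeated bigrams (each contributes count−1 duplicates):
  red not: 3
  red red: 3
  not rain: 2
5 duplicate windows → 16 − 5 = 11 distinct.

11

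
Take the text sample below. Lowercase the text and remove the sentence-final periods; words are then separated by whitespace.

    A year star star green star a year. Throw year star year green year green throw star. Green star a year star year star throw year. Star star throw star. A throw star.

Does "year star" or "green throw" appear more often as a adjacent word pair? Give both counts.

"year star" (5 vs 1)

"year star": 5 occurrences
"green throw": 1 occurrence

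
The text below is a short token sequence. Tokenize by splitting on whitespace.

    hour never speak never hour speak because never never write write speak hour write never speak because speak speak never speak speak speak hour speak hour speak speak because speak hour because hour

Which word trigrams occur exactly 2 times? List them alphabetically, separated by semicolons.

Trigram counts meeting the condition (exactly 2 times):
  speak because speak: 2
  speak hour speak: 2

speak because speak; speak hour speak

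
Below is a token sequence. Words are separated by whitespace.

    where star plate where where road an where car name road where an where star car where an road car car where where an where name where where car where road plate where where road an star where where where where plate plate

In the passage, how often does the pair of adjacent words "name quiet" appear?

Scanning the 42 overlapping bigram windows for "name quiet":
  (none found)

0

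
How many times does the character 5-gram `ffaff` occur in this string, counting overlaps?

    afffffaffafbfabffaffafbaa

2

Sliding a length-5 window over the 25 characters (21 positions):
  position 5–9: ffaff
  position 16–20: ffaff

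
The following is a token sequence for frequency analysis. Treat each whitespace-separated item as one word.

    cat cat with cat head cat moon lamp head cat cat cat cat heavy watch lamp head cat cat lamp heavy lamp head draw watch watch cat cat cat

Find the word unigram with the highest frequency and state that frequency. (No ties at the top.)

Unigram frequencies (highest first):
  cat: 13
  head: 4
  lamp: 4
  watch: 3
  heavy: 2
  with: 1
  … (2 more, each ≤ 1)

"cat", 13 times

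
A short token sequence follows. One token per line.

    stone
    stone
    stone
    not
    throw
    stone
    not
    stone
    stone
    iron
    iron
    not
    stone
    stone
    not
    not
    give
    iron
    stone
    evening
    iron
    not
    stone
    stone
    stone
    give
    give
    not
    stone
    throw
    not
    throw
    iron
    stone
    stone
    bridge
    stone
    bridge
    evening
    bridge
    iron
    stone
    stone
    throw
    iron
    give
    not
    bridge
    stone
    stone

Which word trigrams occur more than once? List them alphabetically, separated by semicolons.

iron not stone; iron stone stone; not stone stone; stone stone not; stone stone stone

Trigram counts meeting the condition (more than once):
  iron not stone: 2
  iron stone stone: 2
  not stone stone: 3
  stone stone not: 2
  stone stone stone: 2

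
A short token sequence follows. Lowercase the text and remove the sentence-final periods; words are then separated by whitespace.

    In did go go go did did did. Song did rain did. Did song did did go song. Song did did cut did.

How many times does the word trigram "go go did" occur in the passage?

Scanning the 21 overlapping trigram windows for "go go did":
  position 4–6: go go did

1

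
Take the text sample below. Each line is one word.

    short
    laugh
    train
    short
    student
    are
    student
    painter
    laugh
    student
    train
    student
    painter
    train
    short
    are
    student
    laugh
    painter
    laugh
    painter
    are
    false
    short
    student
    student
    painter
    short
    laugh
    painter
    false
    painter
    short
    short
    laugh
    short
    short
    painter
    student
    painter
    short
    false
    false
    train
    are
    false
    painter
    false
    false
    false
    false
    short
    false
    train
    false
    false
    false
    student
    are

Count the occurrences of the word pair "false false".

6

Scanning the 58 overlapping bigram windows for "false false":
  position 42–43: false false
  position 48–49: false false
  position 49–50: false false
  position 50–51: false false
  position 55–56: false false
  position 56–57: false false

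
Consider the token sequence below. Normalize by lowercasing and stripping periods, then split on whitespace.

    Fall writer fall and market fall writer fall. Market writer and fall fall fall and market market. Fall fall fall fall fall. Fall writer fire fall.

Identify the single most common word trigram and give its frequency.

Trigram frequencies (highest first):
  fall fall fall: 5
  fall writer fall: 2
  fall and market: 2
  writer fall and: 1
  and market fall: 1
  market fall writer: 1
  … (12 more, each ≤ 1)

"fall fall fall", 5 times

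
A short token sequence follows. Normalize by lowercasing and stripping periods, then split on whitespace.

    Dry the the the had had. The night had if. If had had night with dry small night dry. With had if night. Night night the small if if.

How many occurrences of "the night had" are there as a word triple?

Scanning the 27 overlapping trigram windows for "the night had":
  position 7–9: the night had

1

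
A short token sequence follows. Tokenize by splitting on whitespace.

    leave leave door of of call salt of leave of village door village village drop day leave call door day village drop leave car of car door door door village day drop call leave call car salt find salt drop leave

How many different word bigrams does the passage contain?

41 tokens → 40 bigram windows in total.
Repeated bigrams (each contributes count−1 duplicates):
  door door: 2
  door village: 2
  drop leave: 2
  leave call: 2
  village drop: 2
5 duplicate windows → 40 − 5 = 35 distinct.

35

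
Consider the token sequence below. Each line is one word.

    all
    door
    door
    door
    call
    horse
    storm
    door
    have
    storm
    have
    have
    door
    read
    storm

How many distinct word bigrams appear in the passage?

13

15 tokens → 14 bigram windows in total.
Repeated bigrams (each contributes count−1 duplicates):
  door door: 2
1 duplicate windows → 14 − 1 = 13 distinct.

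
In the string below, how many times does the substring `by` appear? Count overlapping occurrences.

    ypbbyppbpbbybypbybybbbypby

7

Sliding a length-2 window over the 26 characters (25 positions):
  position 4–5: by
  position 11–12: by
  position 13–14: by
  position 16–17: by
  position 18–19: by
  position 22–23: by
  position 25–26: by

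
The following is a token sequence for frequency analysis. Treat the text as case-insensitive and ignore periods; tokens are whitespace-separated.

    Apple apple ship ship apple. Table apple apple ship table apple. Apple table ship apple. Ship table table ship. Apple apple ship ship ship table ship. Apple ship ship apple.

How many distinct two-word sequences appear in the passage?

30 tokens → 29 bigram windows in total.
Repeated bigrams (each contributes count−1 duplicates):
  apple ship: 5
  ship apple: 5
  apple apple: 4
  ship ship: 4
  ship table: 3
  table ship: 3
  apple table: 2
  table apple: 2
20 duplicate windows → 29 − 20 = 9 distinct.

9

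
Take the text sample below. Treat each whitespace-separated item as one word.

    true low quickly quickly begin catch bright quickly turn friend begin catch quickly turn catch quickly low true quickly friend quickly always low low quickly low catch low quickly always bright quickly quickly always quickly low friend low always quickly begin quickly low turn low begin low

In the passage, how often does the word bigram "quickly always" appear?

Scanning the 46 overlapping bigram windows for "quickly always":
  position 21–22: quickly always
  position 29–30: quickly always
  position 33–34: quickly always

3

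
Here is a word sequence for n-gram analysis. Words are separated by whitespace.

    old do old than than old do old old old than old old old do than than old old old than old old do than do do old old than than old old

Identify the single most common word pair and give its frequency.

Bigram frequencies (highest first):
  old old: 9
  than old: 5
  old do: 4
  old than: 4
  do old: 3
  than than: 3
  … (3 more, each ≤ 2)

"old old", 9 times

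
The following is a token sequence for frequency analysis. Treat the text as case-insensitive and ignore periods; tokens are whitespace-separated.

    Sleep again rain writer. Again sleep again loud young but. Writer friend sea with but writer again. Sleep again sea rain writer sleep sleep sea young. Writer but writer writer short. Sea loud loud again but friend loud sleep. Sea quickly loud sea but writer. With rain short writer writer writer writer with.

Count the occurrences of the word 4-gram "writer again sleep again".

2

Scanning the 50 overlapping 4-gram windows for "writer again sleep again":
  position 4–7: writer again sleep again
  position 16–19: writer again sleep again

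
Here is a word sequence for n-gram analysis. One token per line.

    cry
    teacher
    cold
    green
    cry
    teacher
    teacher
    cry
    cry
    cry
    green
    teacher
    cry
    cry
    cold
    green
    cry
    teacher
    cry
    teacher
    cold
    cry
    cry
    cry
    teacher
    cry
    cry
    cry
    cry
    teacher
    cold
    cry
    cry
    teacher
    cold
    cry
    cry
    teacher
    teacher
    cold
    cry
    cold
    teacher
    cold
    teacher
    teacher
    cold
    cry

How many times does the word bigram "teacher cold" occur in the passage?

Scanning the 47 overlapping bigram windows for "teacher cold":
  position 2–3: teacher cold
  position 20–21: teacher cold
  position 30–31: teacher cold
  position 34–35: teacher cold
  position 39–40: teacher cold
  position 43–44: teacher cold
  position 46–47: teacher cold

7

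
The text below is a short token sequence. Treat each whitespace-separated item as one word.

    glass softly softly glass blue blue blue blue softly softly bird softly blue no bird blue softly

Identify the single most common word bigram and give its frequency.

Bigram frequencies (highest first):
  blue blue: 3
  softly softly: 2
  blue softly: 2
  glass softly: 1
  softly glass: 1
  glass blue: 1
  … (6 more, each ≤ 1)

"blue blue", 3 times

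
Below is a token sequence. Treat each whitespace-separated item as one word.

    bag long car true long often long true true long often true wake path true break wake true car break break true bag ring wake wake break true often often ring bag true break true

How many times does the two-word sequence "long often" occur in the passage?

2

Scanning the 34 overlapping bigram windows for "long often":
  position 5–6: long often
  position 10–11: long often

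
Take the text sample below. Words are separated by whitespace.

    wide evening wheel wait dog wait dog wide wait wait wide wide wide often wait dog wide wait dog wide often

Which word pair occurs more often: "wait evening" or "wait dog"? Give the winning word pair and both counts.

"wait evening": 0 occurrences
"wait dog": 4 occurrences

"wait dog" (4 vs 0)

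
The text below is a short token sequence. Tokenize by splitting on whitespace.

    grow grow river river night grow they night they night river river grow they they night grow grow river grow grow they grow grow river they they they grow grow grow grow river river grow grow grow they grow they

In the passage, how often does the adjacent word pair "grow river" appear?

4

Scanning the 39 overlapping bigram windows for "grow river":
  position 2–3: grow river
  position 18–19: grow river
  position 24–25: grow river
  position 32–33: grow river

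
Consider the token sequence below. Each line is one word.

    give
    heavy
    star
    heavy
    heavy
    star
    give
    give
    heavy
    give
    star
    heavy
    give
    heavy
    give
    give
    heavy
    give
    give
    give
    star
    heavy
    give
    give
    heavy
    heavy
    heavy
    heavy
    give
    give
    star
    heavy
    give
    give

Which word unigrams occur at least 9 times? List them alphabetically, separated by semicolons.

give; heavy

Unigram counts meeting the condition (at least 9 times):
  give: 16
  heavy: 13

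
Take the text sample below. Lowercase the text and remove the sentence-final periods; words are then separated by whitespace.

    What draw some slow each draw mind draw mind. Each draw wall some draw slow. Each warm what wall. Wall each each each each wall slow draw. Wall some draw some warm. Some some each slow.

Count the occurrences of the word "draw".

Scanning the 36 tokens for "draw":
  position 2: draw
  position 6: draw
  position 8: draw
  position 11: draw
  position 14: draw
  position 27: draw
  position 30: draw

7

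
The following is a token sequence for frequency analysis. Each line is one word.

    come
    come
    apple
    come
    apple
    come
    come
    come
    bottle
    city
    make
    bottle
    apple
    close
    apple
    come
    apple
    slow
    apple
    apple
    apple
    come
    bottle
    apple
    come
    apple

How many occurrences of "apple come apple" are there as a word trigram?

Scanning the 24 overlapping trigram windows for "apple come apple":
  position 3–5: apple come apple
  position 15–17: apple come apple
  position 24–26: apple come apple

3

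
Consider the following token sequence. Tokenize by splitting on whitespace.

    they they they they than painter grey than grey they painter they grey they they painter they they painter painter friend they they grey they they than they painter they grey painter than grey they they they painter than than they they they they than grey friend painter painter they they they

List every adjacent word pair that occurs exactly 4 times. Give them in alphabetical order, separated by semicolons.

grey they; painter they

Bigram counts meeting the condition (exactly 4 times):
  grey they: 4
  painter they: 4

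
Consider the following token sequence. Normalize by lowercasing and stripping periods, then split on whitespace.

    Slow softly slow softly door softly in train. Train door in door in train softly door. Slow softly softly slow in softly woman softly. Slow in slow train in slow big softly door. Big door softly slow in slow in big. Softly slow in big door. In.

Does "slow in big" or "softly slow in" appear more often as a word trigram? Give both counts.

"softly slow in" (4 vs 2)

"slow in big": 2 occurrences
"softly slow in": 4 occurrences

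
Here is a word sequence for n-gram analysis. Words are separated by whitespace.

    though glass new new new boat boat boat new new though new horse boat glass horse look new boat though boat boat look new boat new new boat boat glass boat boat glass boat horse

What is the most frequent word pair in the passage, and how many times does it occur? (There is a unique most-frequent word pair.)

Bigram frequencies (highest first):
  boat boat: 5
  new new: 4
  new boat: 4
  boat glass: 3
  boat new: 2
  look new: 2
  … (13 more, each ≤ 2)

"boat boat", 5 times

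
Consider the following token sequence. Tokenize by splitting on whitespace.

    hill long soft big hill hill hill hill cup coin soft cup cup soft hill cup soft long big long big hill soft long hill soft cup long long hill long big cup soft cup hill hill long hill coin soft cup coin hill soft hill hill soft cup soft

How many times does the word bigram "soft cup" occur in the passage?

Scanning the 49 overlapping bigram windows for "soft cup":
  position 11–12: soft cup
  position 26–27: soft cup
  position 34–35: soft cup
  position 41–42: soft cup
  position 48–49: soft cup

5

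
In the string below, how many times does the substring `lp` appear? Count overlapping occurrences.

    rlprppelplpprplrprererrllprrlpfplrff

Sliding a length-2 window over the 36 characters (35 positions):
  position 2–3: lp
  position 8–9: lp
  position 10–11: lp
  position 25–26: lp
  position 29–30: lp

5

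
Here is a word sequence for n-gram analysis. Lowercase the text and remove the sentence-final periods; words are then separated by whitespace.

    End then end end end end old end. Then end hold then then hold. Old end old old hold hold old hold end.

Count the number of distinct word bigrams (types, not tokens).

14

23 tokens → 22 bigram windows in total.
Repeated bigrams (each contributes count−1 duplicates):
  end end: 3
  end old: 2
  end then: 2
  hold old: 2
  old end: 2
  old hold: 2
  then end: 2
8 duplicate windows → 22 − 8 = 14 distinct.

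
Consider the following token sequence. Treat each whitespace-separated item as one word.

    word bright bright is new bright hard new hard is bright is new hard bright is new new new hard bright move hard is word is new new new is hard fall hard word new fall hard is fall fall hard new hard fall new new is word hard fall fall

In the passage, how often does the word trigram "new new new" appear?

2

Scanning the 49 overlapping trigram windows for "new new new":
  position 17–19: new new new
  position 27–29: new new new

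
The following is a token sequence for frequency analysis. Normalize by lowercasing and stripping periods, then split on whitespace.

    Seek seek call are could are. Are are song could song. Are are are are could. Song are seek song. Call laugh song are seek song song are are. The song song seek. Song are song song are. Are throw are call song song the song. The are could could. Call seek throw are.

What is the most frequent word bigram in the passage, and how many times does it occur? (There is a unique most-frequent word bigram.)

"are are", 7 times

Bigram frequencies (highest first):
  are are: 7
  song are: 6
  song song: 4
  are could: 3
  seek song: 3
  are song: 2
  … (23 more, each ≤ 2)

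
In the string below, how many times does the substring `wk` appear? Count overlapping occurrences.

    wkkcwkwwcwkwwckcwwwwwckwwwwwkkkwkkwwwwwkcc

6

Sliding a length-2 window over the 42 characters (41 positions):
  position 1–2: wk
  position 5–6: wk
  position 10–11: wk
  position 28–29: wk
  position 32–33: wk
  position 39–40: wk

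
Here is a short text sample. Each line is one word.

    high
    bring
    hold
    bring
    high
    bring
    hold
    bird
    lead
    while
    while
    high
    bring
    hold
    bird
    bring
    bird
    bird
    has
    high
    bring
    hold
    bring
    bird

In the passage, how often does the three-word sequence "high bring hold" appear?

4

Scanning the 22 overlapping trigram windows for "high bring hold":
  position 1–3: high bring hold
  position 5–7: high bring hold
  position 12–14: high bring hold
  position 20–22: high bring hold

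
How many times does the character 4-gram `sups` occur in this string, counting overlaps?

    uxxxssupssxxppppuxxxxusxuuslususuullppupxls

Sliding a length-4 window over the 43 characters (40 positions):
  position 6–9: sups

1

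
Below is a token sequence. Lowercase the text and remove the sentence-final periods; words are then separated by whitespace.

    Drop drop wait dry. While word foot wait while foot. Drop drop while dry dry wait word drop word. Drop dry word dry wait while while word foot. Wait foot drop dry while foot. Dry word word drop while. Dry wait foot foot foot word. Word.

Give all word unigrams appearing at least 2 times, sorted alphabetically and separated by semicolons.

drop; dry; foot; wait; while; word

Unigram counts meeting the condition (at least 2 times):
  drop: 8
  dry: 8
  foot: 8
  wait: 6
  while: 7
  word: 9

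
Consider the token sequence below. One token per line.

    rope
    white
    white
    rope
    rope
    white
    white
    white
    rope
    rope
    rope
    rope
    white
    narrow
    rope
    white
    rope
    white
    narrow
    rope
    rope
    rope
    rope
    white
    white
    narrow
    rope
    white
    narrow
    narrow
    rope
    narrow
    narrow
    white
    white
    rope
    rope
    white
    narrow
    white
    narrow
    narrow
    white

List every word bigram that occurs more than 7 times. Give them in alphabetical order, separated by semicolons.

Bigram counts meeting the condition (more than 7 times):
  rope rope: 8
  rope white: 8

rope rope; rope white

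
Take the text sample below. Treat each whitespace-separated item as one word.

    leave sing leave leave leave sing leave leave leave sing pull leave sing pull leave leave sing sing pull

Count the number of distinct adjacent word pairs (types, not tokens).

6

19 tokens → 18 bigram windows in total.
Repeated bigrams (each contributes count−1 duplicates):
  leave leave: 5
  leave sing: 5
  sing pull: 3
  pull leave: 2
  sing leave: 2
12 duplicate windows → 18 − 12 = 6 distinct.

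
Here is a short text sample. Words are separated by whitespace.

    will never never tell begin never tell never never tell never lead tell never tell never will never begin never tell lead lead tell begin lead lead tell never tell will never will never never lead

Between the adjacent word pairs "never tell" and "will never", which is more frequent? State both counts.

"never tell": 6 occurrences
"will never": 4 occurrences

"never tell" (6 vs 4)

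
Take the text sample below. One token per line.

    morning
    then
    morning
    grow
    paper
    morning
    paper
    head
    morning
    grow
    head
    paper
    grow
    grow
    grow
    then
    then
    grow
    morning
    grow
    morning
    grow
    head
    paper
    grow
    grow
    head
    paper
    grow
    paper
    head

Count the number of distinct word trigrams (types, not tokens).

22

31 tokens → 29 trigram windows in total.
Repeated trigrams (each contributes count−1 duplicates):
  grow head paper: 3
  head paper grow: 3
  grow morning grow: 2
  morning grow head: 2
  paper grow grow: 2
7 duplicate windows → 29 − 7 = 22 distinct.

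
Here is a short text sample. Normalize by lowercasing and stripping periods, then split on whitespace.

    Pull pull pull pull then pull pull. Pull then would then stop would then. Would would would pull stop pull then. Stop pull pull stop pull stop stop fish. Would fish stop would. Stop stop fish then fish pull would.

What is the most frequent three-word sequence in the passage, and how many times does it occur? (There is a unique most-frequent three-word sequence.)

"pull pull pull", 3 times

Trigram frequencies (highest first):
  pull pull pull: 3
  pull pull then: 2
  pull stop pull: 2
  stop stop fish: 2
  pull then pull: 1
  then pull pull: 1
  … (27 more, each ≤ 1)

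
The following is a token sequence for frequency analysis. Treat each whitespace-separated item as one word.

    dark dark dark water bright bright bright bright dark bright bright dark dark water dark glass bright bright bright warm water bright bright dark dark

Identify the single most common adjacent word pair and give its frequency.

Bigram frequencies (highest first):
  bright bright: 7
  dark dark: 4
  bright dark: 3
  dark water: 2
  water bright: 2
  dark bright: 1
  … (5 more, each ≤ 1)

"bright bright", 7 times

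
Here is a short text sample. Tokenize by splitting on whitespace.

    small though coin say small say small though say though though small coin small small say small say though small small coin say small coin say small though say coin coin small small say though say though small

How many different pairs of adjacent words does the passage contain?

14

38 tokens → 37 bigram windows in total.
Repeated bigrams (each contributes count−1 duplicates):
  say small: 5
  say though: 4
  small say: 4
  coin say: 3
  small coin: 3
  small small: 3
  small though: 3
  though say: 3
  … (2 more repeated)
23 duplicate windows → 37 − 23 = 14 distinct.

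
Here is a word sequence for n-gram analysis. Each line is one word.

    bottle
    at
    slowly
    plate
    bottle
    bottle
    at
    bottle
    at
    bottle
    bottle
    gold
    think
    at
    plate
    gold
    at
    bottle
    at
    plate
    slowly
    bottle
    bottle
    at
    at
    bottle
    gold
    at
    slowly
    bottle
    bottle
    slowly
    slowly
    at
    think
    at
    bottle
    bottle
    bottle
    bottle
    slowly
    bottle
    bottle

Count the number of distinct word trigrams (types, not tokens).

43 tokens → 41 trigram windows in total.
Repeated trigrams (each contributes count−1 duplicates):
  slowly bottle bottle: 3
  at bottle at: 2
  at bottle bottle: 2
  bottle at bottle: 2
  bottle bottle at: 2
  bottle bottle bottle: 2
  bottle bottle slowly: 2
8 duplicate windows → 41 − 8 = 33 distinct.

33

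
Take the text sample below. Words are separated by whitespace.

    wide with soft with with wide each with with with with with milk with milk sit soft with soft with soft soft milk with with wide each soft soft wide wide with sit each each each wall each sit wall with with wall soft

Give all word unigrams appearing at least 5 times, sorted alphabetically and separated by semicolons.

Unigram counts meeting the condition (at least 5 times):
  each: 6
  soft: 8
  wide: 5
  with: 16

each; soft; wide; with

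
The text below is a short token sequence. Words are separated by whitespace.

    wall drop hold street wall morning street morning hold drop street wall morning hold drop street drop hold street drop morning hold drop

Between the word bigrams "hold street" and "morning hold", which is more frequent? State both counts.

"hold street": 2 occurrences
"morning hold": 3 occurrences

"morning hold" (3 vs 2)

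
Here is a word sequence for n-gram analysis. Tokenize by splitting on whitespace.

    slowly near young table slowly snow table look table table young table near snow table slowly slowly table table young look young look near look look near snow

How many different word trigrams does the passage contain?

28 tokens → 26 trigram windows in total.
Repeated trigrams (each contributes count−1 duplicates):
  table table young: 2
1 duplicate windows → 26 − 1 = 25 distinct.

25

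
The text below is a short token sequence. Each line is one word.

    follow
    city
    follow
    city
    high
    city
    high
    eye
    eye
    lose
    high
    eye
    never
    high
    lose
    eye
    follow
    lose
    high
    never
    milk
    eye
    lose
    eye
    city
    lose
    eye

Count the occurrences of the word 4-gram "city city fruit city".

Scanning the 24 overlapping 4-gram windows for "city city fruit city":
  (none found)

0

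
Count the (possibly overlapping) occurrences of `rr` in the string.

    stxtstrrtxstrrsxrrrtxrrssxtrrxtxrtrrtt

Sliding a length-2 window over the 38 characters (37 positions):
  position 7–8: rr
  position 13–14: rr
  position 17–18: rr
  position 18–19: rr
  position 22–23: rr
  position 28–29: rr
  position 35–36: rr

7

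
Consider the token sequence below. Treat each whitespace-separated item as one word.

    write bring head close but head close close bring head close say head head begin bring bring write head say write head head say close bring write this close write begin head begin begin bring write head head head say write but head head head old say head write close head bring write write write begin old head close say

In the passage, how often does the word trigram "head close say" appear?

2

Scanning the 58 overlapping trigram windows for "head close say":
  position 10–12: head close say
  position 58–60: head close say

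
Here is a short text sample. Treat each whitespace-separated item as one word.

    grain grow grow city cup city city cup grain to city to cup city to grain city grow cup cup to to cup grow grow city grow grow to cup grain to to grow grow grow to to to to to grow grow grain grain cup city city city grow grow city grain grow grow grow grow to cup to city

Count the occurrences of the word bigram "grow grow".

10

Scanning the 60 overlapping bigram windows for "grow grow":
  position 2–3: grow grow
  position 24–25: grow grow
  position 27–28: grow grow
  position 34–35: grow grow
  position 35–36: grow grow
  position 42–43: grow grow
  position 50–51: grow grow
  position 54–55: grow grow
  position 55–56: grow grow
  position 56–57: grow grow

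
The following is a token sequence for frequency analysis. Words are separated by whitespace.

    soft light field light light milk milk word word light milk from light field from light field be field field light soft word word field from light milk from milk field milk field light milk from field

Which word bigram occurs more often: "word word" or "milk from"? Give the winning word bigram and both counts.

"milk from" (3 vs 2)

"word word": 2 occurrences
"milk from": 3 occurrences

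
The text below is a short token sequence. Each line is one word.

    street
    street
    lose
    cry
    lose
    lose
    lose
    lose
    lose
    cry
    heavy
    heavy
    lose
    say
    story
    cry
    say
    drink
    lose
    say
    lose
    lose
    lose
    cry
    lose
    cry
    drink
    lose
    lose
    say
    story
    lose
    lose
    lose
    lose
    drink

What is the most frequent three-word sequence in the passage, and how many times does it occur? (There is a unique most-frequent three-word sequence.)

Trigram frequencies (highest first):
  lose lose lose: 6
  lose cry lose: 2
  lose lose cry: 2
  lose say story: 2
  street street lose: 1
  street lose cry: 1
  … (20 more, each ≤ 1)

"lose lose lose", 6 times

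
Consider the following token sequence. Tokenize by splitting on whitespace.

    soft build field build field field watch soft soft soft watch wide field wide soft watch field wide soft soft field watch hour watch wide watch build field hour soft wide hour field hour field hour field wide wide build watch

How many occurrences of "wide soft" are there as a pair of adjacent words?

Scanning the 40 overlapping bigram windows for "wide soft":
  position 14–15: wide soft
  position 18–19: wide soft

2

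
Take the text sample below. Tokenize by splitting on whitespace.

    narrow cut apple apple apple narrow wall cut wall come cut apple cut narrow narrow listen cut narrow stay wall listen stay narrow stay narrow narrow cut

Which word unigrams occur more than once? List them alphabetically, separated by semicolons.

apple; cut; listen; narrow; stay; wall

Unigram counts meeting the condition (more than once):
  apple: 4
  cut: 6
  listen: 2
  narrow: 8
  stay: 3
  wall: 3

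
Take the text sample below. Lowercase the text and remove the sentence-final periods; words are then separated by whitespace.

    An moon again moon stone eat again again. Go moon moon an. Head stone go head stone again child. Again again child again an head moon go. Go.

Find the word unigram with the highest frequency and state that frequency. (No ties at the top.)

"again", 7 times

Unigram frequencies (highest first):
  again: 7
  moon: 5
  go: 4
  an: 3
  stone: 3
  head: 3
  … (2 more, each ≤ 2)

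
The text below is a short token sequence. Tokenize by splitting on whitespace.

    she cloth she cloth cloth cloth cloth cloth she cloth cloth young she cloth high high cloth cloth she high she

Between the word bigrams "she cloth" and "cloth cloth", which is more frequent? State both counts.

"she cloth": 4 occurrences
"cloth cloth": 6 occurrences

"cloth cloth" (6 vs 4)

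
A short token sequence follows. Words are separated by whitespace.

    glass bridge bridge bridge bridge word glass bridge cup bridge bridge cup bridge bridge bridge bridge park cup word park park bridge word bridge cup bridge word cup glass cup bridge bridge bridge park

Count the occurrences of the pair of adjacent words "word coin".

0

Scanning the 33 overlapping bigram windows for "word coin":
  (none found)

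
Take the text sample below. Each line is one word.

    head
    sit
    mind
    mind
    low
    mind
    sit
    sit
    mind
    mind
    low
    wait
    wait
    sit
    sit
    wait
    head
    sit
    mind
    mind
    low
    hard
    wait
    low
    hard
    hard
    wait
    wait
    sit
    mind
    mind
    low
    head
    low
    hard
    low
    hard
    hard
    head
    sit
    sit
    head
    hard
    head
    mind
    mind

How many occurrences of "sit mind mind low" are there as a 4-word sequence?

4

Scanning the 43 overlapping 4-gram windows for "sit mind mind low":
  position 2–5: sit mind mind low
  position 8–11: sit mind mind low
  position 18–21: sit mind mind low
  position 29–32: sit mind mind low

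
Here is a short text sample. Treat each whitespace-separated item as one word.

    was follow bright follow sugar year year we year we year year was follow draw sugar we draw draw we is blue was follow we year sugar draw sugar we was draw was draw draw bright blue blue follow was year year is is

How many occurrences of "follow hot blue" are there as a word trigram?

0

Scanning the 42 overlapping trigram windows for "follow hot blue":
  (none found)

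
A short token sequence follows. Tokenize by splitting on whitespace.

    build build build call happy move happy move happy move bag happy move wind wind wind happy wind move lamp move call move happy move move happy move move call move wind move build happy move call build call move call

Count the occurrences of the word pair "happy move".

7

Scanning the 40 overlapping bigram windows for "happy move":
  position 5–6: happy move
  position 7–8: happy move
  position 9–10: happy move
  position 12–13: happy move
  position 24–25: happy move
  position 27–28: happy move
  position 35–36: happy move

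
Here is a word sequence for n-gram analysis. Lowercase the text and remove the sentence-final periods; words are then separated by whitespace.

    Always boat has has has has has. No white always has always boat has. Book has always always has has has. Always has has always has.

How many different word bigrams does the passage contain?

26 tokens → 25 bigram windows in total.
Repeated bigrams (each contributes count−1 duplicates):
  has has: 7
  always has: 4
  has always: 4
  always boat: 2
  boat has: 2
14 duplicate windows → 25 − 14 = 11 distinct.

11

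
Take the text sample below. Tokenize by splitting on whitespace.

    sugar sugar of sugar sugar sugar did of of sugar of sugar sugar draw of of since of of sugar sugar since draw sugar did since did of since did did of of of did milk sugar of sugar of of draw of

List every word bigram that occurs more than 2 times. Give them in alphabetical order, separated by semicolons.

Bigram counts meeting the condition (more than 2 times):
  did of: 3
  of of: 6
  of sugar: 5
  sugar of: 4
  sugar sugar: 5

did of; of of; of sugar; sugar of; sugar sugar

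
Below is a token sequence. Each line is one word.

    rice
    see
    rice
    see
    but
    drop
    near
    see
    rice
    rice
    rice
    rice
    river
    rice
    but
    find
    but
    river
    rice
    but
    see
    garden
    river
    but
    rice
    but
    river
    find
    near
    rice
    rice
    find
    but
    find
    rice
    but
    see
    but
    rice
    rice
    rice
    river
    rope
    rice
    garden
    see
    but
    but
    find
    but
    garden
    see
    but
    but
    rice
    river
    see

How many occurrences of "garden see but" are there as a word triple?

2

Scanning the 55 overlapping trigram windows for "garden see but":
  position 45–47: garden see but
  position 51–53: garden see but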